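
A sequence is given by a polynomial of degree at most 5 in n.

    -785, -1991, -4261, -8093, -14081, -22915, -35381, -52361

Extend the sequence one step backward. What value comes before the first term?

-241

-1206  -2270  -3832  -5988  -8834  -12466  -16980
-1064  -1562  -2156  -2846  -3632  -4514
-498  -594  -690  -786  -882
-96  -96  -96  -96
The fourth differences are constant at -96.
Work back: -498 + 96 = -402;  -1064 + 402 = -662;  -1206 + 662 = -544;  -785 + 544 = -241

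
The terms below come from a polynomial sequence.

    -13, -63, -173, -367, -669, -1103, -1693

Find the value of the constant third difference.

-24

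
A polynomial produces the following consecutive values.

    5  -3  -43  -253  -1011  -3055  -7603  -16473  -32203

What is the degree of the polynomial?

D1: -8, -40, -210, -758, -2044, -4548, -8870, -15730
D2: -32, -170, -548, -1286, -2504, -4322, -6860
D3: -138, -378, -738, -1218, -1818, -2538
D4: -240, -360, -480, -600, -720
D5: -120, -120, -120, -120
The fifth differences are constant, so the polynomial has degree 5.

5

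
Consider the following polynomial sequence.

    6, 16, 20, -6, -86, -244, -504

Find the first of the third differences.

-24

D1: 10, 4, -26, -80, -158, -260
D2: -6, -30, -54, -78, -102
D3: -24, -24, -24, -24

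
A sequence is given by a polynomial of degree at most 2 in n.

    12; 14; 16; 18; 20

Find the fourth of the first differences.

2

First differences: 2, 2, 2, 2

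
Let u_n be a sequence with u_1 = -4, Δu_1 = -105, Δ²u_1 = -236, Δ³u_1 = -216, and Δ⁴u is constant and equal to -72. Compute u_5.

Build the table forward from the leading diagonal:
Fourth differences: -72, -72, -72, -72, -72
Third differences: -216, -288, -360, -432, -504
Second differences: -236, -452, -740, -1100, -1532
First differences: -105, -341, -793, -1533, -2633
u: -4, -109, -450, -1243, -2776

-2776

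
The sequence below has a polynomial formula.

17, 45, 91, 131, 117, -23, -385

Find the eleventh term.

-6813

D1: 28  46  40  -14  -140  -362
D2: 18  -6  -54  -126  -222
D3: -24  -48  -72  -96
D4: -24  -24  -24
Constant fourth difference = -24, so extend:
-96 − 24 = -120;  -222 − 120 = -342;  -362 − 342 = -704;  -385 − 704 = -1089
-120 − 24 = -144;  -342 − 144 = -486;  -704 − 486 = -1190;  -1089 − 1190 = -2279
-144 − 24 = -168;  -486 − 168 = -654;  -1190 − 654 = -1844;  -2279 − 1844 = -4123
-168 − 24 = -192;  -654 − 192 = -846;  -1844 − 846 = -2690;  -4123 − 2690 = -6813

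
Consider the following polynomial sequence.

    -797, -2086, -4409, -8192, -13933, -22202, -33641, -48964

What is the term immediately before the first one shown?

-188

D1: -1289, -2323, -3783, -5741, -8269, -11439, -15323
D2: -1034, -1460, -1958, -2528, -3170, -3884
D3: -426, -498, -570, -642, -714
D4: -72, -72, -72, -72
The fourth differences are constant at -72.
Work back: -426 + 72 = -354;  -1034 + 354 = -680;  -1289 + 680 = -609;  -797 + 609 = -188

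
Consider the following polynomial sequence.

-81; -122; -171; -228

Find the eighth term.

-536

-41 , -49 , -57
-8 , -8
Constant second difference = -8, so extend:
-57 − 8 = -65;  -228 − 65 = -293
-65 − 8 = -73;  -293 − 73 = -366
-73 − 8 = -81;  -366 − 81 = -447
-81 − 8 = -89;  -447 − 89 = -536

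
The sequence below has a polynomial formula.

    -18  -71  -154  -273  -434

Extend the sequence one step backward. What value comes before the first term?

First differences: -53, -83, -119, -161
Second differences: -30, -36, -42
Third differences: -6, -6
The third differences are constant at -6.
Work back: -30 + 6 = -24;  -53 + 24 = -29;  -18 + 29 = 11

11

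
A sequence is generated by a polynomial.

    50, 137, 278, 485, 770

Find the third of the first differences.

Δ: 87, 141, 207, 285
Δ²: 54, 66, 78
Δ³: 12, 12

207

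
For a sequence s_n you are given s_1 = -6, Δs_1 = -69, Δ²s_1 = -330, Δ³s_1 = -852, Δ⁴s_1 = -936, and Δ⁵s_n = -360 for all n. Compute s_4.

-2055

Build the table forward from the leading diagonal:
D5: -360  -360  -360  -360
D4: -936  -1296  -1656  -2016
D3: -852  -1788  -3084  -4740
D2: -330  -1182  -2970  -6054
D1: -69  -399  -1581  -4551
s: -6  -75  -474  -2055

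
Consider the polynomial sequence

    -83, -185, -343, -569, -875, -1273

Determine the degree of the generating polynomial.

3

D1: -102, -158, -226, -306, -398
D2: -56, -68, -80, -92
D3: -12, -12, -12
The third differences are constant, so the polynomial has degree 3.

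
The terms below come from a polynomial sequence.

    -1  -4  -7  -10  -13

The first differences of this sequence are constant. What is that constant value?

-3

Δ: -3, -3, -3, -3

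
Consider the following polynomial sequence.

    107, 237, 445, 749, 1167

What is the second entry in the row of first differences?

D1: 130, 208, 304, 418
D2: 78, 96, 114
D3: 18, 18

208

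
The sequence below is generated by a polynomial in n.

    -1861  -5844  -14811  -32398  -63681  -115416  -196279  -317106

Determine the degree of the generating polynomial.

5

-3983, -8967, -17587, -31283, -51735, -80863, -120827
-4984, -8620, -13696, -20452, -29128, -39964
-3636, -5076, -6756, -8676, -10836
-1440, -1680, -1920, -2160
-240, -240, -240
The fifth differences are constant, so the polynomial has degree 5.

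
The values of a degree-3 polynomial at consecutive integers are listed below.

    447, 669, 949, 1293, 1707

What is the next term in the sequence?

D1: 222, 280, 344, 414
D2: 58, 64, 70
D3: 6, 6
Constant third difference = 6, so extend:
70 + 6 = 76;  414 + 76 = 490;  1707 + 490 = 2197

2197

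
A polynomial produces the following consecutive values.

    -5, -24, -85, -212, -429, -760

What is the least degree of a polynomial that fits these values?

3

D1: -19, -61, -127, -217, -331
D2: -42, -66, -90, -114
D3: -24, -24, -24
The third differences are constant, so the polynomial has degree 3.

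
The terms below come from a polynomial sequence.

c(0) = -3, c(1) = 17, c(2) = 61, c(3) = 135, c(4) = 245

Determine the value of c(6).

D1: 20, 44, 74, 110
D2: 24, 30, 36
D3: 6, 6
Third differences constant at 6.
36 + 6 = 42;  110 + 42 = 152;  245 + 152 = 397
42 + 6 = 48;  152 + 48 = 200;  397 + 200 = 597

597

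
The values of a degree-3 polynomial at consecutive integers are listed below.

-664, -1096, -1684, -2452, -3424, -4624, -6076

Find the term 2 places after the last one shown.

First differences: -432  -588  -768  -972  -1200  -1452
Second differences: -156  -180  -204  -228  -252
Third differences: -24  -24  -24  -24
Constant third difference = -24, so extend:
-252 − 24 = -276;  -1452 − 276 = -1728;  -6076 − 1728 = -7804
-276 − 24 = -300;  -1728 − 300 = -2028;  -7804 − 2028 = -9832

-9832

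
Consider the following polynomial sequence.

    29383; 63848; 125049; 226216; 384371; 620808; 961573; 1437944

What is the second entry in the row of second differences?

First differences: 34465, 61201, 101167, 158155, 236437, 340765, 476371
Second differences: 26736, 39966, 56988, 78282, 104328, 135606
Third differences: 13230, 17022, 21294, 26046, 31278
Fourth differences: 3792, 4272, 4752, 5232
Fifth differences: 480, 480, 480

39966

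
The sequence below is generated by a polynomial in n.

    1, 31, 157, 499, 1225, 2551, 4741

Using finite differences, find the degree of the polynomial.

D1: 30, 126, 342, 726, 1326, 2190
D2: 96, 216, 384, 600, 864
D3: 120, 168, 216, 264
D4: 48, 48, 48
The fourth differences are constant, so the polynomial has degree 4.

4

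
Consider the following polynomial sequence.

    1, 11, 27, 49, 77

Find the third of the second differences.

6

Δ: 10, 16, 22, 28
Δ²: 6, 6, 6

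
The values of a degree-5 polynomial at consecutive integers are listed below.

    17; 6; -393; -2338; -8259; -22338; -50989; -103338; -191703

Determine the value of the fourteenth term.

Δ: -11, -399, -1945, -5921, -14079, -28651, -52349, -88365
Δ²: -388, -1546, -3976, -8158, -14572, -23698, -36016
Δ³: -1158, -2430, -4182, -6414, -9126, -12318
Δ⁴: -1272, -1752, -2232, -2712, -3192
Δ⁵: -480, -480, -480, -480
The fifth differences are constant (-480).
-3192 − 480 = -3672;  -12318 − 3672 = -15990;  -36016 − 15990 = -52006;  -88365 − 52006 = -140371;  -191703 − 140371 = -332074
-3672 − 480 = -4152;  -15990 − 4152 = -20142;  -52006 − 20142 = -72148;  -140371 − 72148 = -212519;  -332074 − 212519 = -544593
-4152 − 480 = -4632;  -20142 − 4632 = -24774;  -72148 − 24774 = -96922;  -212519 − 96922 = -309441;  -544593 − 309441 = -854034
-4632 − 480 = -5112;  -24774 − 5112 = -29886;  -96922 − 29886 = -126808;  -309441 − 126808 = -436249;  -854034 − 436249 = -1290283
-5112 − 480 = -5592;  -29886 − 5592 = -35478;  -126808 − 35478 = -162286;  -436249 − 162286 = -598535;  -1290283 − 598535 = -1888818

-1888818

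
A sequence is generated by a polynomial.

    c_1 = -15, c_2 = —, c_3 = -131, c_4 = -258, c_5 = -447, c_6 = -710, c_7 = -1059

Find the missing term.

-54

Using the last 5 terms:
-127  -189  -263  -349
-62  -74  -86
-12  -12
Constant third difference = -12.
Extend backward: -62 + 12 = -50;  -127 + 50 = -77;  -131 + 77 = -54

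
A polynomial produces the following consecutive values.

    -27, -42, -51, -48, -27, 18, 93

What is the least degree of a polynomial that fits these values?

3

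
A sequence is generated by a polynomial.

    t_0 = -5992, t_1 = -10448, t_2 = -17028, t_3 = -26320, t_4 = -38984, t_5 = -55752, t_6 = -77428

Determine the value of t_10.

-231812

Δ: -4456, -6580, -9292, -12664, -16768, -21676
Δ²: -2124, -2712, -3372, -4104, -4908
Δ³: -588, -660, -732, -804
Δ⁴: -72, -72, -72
Constant fourth difference = -72, so extend:
-804 − 72 = -876;  -4908 − 876 = -5784;  -21676 − 5784 = -27460;  -77428 − 27460 = -104888
-876 − 72 = -948;  -5784 − 948 = -6732;  -27460 − 6732 = -34192;  -104888 − 34192 = -139080
-948 − 72 = -1020;  -6732 − 1020 = -7752;  -34192 − 7752 = -41944;  -139080 − 41944 = -181024
-1020 − 72 = -1092;  -7752 − 1092 = -8844;  -41944 − 8844 = -50788;  -181024 − 50788 = -231812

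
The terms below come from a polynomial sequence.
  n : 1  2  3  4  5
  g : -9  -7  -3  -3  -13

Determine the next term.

Δ: 2 , 4 , 0 , -10
Δ²: 2 , -4 , -10
Δ³: -6 , -6
Third differences constant at -6.
-10 − 6 = -16;  -10 − 16 = -26;  -13 − 26 = -39

-39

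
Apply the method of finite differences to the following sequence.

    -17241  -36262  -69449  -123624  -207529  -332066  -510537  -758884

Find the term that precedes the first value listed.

-7244

Δ: -19021, -33187, -54175, -83905, -124537, -178471, -248347
Δ²: -14166, -20988, -29730, -40632, -53934, -69876
Δ³: -6822, -8742, -10902, -13302, -15942
Δ⁴: -1920, -2160, -2400, -2640
Δ⁵: -240, -240, -240
The fifth differences are constant at -240.
Work back: -1920 + 240 = -1680;  -6822 + 1680 = -5142;  -14166 + 5142 = -9024;  -19021 + 9024 = -9997;  -17241 + 9997 = -7244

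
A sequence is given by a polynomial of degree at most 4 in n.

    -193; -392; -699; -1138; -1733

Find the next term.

D1: -199, -307, -439, -595
D2: -108, -132, -156
D3: -24, -24
Constant third difference = -24, so extend:
-156 − 24 = -180;  -595 − 180 = -775;  -1733 − 775 = -2508

-2508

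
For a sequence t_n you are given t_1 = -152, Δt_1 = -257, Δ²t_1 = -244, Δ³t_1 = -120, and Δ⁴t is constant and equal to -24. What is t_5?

Build the table forward from the leading diagonal:
Fourth differences: -24, -24, -24, -24, -24
Third differences: -120, -144, -168, -192, -216
Second differences: -244, -364, -508, -676, -868
First differences: -257, -501, -865, -1373, -2049
t: -152, -409, -910, -1775, -3148

-3148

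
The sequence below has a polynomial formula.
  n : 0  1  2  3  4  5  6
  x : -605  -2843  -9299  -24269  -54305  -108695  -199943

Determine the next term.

-344249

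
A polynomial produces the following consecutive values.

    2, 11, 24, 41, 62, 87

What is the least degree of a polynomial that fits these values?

2

D1: 9, 13, 17, 21, 25
D2: 4, 4, 4, 4
The second differences are constant, so the polynomial has degree 2.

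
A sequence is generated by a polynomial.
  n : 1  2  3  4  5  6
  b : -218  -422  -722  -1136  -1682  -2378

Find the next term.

-3242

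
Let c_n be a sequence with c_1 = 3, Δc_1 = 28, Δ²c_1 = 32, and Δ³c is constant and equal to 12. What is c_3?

91

Build the table forward from the leading diagonal:
Δ³: 12  12  12
Δ²: 32  44  56
Δ: 28  60  104
c: 3  31  91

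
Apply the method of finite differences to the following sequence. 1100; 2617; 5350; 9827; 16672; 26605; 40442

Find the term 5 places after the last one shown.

203467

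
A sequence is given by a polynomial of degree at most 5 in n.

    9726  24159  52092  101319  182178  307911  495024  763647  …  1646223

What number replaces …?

Using the first 8 terms:
D1: 14433, 27933, 49227, 80859, 125733, 187113, 268623
D2: 13500, 21294, 31632, 44874, 61380, 81510
D3: 7794, 10338, 13242, 16506, 20130
D4: 2544, 2904, 3264, 3624
D5: 360, 360, 360
Constant fifth difference = 360.
Extend forward: 3624 + 360 = 3984;  20130 + 3984 = 24114;  81510 + 24114 = 105624;  268623 + 105624 = 374247;  763647 + 374247 = 1137894

1137894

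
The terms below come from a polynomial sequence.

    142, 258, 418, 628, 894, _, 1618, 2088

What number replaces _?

1222

Using the first 5 terms:
D1: 116, 160, 210, 266
D2: 44, 50, 56
D3: 6, 6
Constant third difference = 6.
Extend forward: 56 + 6 = 62;  266 + 62 = 328;  894 + 328 = 1222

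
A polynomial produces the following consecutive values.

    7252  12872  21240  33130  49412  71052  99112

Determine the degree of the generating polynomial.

4

D1: 5620, 8368, 11890, 16282, 21640, 28060
D2: 2748, 3522, 4392, 5358, 6420
D3: 774, 870, 966, 1062
D4: 96, 96, 96
The fourth differences are constant, so the polynomial has degree 4.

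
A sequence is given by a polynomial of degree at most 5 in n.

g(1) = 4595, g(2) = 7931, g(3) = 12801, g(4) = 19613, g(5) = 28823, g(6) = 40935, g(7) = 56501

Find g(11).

First differences: 3336, 4870, 6812, 9210, 12112, 15566
Second differences: 1534, 1942, 2398, 2902, 3454
Third differences: 408, 456, 504, 552
Fourth differences: 48, 48, 48
The fourth differences are constant (48).
552 + 48 = 600;  3454 + 600 = 4054;  15566 + 4054 = 19620;  56501 + 19620 = 76121
600 + 48 = 648;  4054 + 648 = 4702;  19620 + 4702 = 24322;  76121 + 24322 = 100443
648 + 48 = 696;  4702 + 696 = 5398;  24322 + 5398 = 29720;  100443 + 29720 = 130163
696 + 48 = 744;  5398 + 744 = 6142;  29720 + 6142 = 35862;  130163 + 35862 = 166025

166025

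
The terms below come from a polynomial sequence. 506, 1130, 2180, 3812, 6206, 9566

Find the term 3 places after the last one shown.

27842

Δ: 624 , 1050 , 1632 , 2394 , 3360
Δ²: 426 , 582 , 762 , 966
Δ³: 156 , 180 , 204
Δ⁴: 24 , 24
Fourth differences constant at 24.
204 + 24 = 228;  966 + 228 = 1194;  3360 + 1194 = 4554;  9566 + 4554 = 14120
228 + 24 = 252;  1194 + 252 = 1446;  4554 + 1446 = 6000;  14120 + 6000 = 20120
252 + 24 = 276;  1446 + 276 = 1722;  6000 + 1722 = 7722;  20120 + 7722 = 27842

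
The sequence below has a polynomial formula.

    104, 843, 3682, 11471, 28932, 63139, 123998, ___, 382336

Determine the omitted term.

224727

Using the first 7 terms:
D1: 739, 2839, 7789, 17461, 34207, 60859
D2: 2100, 4950, 9672, 16746, 26652
D3: 2850, 4722, 7074, 9906
D4: 1872, 2352, 2832
D5: 480, 480
Constant fifth difference = 480.
Extend forward: 2832 + 480 = 3312;  9906 + 3312 = 13218;  26652 + 13218 = 39870;  60859 + 39870 = 100729;  123998 + 100729 = 224727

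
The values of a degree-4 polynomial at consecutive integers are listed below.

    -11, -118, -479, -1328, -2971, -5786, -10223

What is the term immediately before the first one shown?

4

First differences: -107, -361, -849, -1643, -2815, -4437
Second differences: -254, -488, -794, -1172, -1622
Third differences: -234, -306, -378, -450
Fourth differences: -72, -72, -72
The fourth differences are constant at -72.
Work back: -234 + 72 = -162;  -254 + 162 = -92;  -107 + 92 = -15;  -11 + 15 = 4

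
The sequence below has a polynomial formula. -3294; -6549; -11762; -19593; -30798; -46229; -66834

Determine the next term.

D1: -3255, -5213, -7831, -11205, -15431, -20605
D2: -1958, -2618, -3374, -4226, -5174
D3: -660, -756, -852, -948
D4: -96, -96, -96
Constant fourth difference = -96, so extend:
-948 − 96 = -1044;  -5174 − 1044 = -6218;  -20605 − 6218 = -26823;  -66834 − 26823 = -93657

-93657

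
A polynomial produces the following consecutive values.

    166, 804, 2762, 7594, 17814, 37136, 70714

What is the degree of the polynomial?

First differences: 638, 1958, 4832, 10220, 19322, 33578
Second differences: 1320, 2874, 5388, 9102, 14256
Third differences: 1554, 2514, 3714, 5154
Fourth differences: 960, 1200, 1440
Fifth differences: 240, 240
The fifth differences are constant, so the polynomial has degree 5.

5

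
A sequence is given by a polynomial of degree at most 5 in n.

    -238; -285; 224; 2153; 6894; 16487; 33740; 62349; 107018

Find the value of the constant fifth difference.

120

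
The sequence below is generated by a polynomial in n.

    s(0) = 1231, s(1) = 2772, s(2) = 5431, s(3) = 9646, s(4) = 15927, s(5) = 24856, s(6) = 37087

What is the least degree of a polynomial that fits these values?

4

1541, 2659, 4215, 6281, 8929, 12231
1118, 1556, 2066, 2648, 3302
438, 510, 582, 654
72, 72, 72
The fourth differences are constant, so the polynomial has degree 4.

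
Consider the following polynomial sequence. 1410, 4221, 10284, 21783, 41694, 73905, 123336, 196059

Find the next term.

D1: 2811  6063  11499  19911  32211  49431  72723
D2: 3252  5436  8412  12300  17220  23292
D3: 2184  2976  3888  4920  6072
D4: 792  912  1032  1152
D5: 120  120  120
Fifth differences constant at 120.
1152 + 120 = 1272;  6072 + 1272 = 7344;  23292 + 7344 = 30636;  72723 + 30636 = 103359;  196059 + 103359 = 299418

299418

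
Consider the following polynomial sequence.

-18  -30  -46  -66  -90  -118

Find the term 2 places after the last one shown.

First differences: -12, -16, -20, -24, -28
Second differences: -4, -4, -4, -4
Constant second difference = -4, so extend:
-28 − 4 = -32;  -118 − 32 = -150
-32 − 4 = -36;  -150 − 36 = -186

-186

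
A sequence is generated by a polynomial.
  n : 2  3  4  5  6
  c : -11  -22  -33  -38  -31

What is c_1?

D1: -11  -11  -5  7
D2: 0  6  12
D3: 6  6
The third differences are constant at 6.
Work back: 0 − 6 = -6;  -11 + 6 = -5;  -11 + 5 = -6

-6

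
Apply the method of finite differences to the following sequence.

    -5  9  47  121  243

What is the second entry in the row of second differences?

36

Δ: 14, 38, 74, 122
Δ²: 24, 36, 48
Δ³: 12, 12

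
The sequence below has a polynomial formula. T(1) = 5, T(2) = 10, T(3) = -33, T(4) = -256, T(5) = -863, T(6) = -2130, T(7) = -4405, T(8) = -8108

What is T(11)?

-33065

First differences: 5, -43, -223, -607, -1267, -2275, -3703
Second differences: -48, -180, -384, -660, -1008, -1428
Third differences: -132, -204, -276, -348, -420
Fourth differences: -72, -72, -72, -72
Constant fourth difference = -72, so extend:
-420 − 72 = -492;  -1428 − 492 = -1920;  -3703 − 1920 = -5623;  -8108 − 5623 = -13731
-492 − 72 = -564;  -1920 − 564 = -2484;  -5623 − 2484 = -8107;  -13731 − 8107 = -21838
-564 − 72 = -636;  -2484 − 636 = -3120;  -8107 − 3120 = -11227;  -21838 − 11227 = -33065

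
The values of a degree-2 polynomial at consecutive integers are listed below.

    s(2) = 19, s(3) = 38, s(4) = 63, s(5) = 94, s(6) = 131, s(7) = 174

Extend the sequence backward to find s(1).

6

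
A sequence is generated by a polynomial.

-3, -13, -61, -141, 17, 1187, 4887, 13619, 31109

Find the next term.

D1: -10, -48, -80, 158, 1170, 3700, 8732, 17490
D2: -38, -32, 238, 1012, 2530, 5032, 8758
D3: 6, 270, 774, 1518, 2502, 3726
D4: 264, 504, 744, 984, 1224
D5: 240, 240, 240, 240
The fifth differences are constant (240).
1224 + 240 = 1464;  3726 + 1464 = 5190;  8758 + 5190 = 13948;  17490 + 13948 = 31438;  31109 + 31438 = 62547

62547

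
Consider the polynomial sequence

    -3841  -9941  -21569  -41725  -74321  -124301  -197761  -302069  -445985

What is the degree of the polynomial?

Δ: -6100, -11628, -20156, -32596, -49980, -73460, -104308, -143916
Δ²: -5528, -8528, -12440, -17384, -23480, -30848, -39608
Δ³: -3000, -3912, -4944, -6096, -7368, -8760
Δ⁴: -912, -1032, -1152, -1272, -1392
Δ⁵: -120, -120, -120, -120
The fifth differences are constant, so the polynomial has degree 5.

5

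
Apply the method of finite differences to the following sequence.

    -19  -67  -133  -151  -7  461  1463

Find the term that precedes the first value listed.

-7

-48, -66, -18, 144, 468, 1002
-18, 48, 162, 324, 534
66, 114, 162, 210
48, 48, 48
The fourth differences are constant at 48.
Work back: 66 − 48 = 18;  -18 − 18 = -36;  -48 + 36 = -12;  -19 + 12 = -7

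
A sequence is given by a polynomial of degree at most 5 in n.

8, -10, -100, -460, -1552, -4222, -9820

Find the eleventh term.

-112852

-18  -90  -360  -1092  -2670  -5598
-72  -270  -732  -1578  -2928
-198  -462  -846  -1350
-264  -384  -504
-120  -120
Fifth differences constant at -120.
-504 − 120 = -624;  -1350 − 624 = -1974;  -2928 − 1974 = -4902;  -5598 − 4902 = -10500;  -9820 − 10500 = -20320
-624 − 120 = -744;  -1974 − 744 = -2718;  -4902 − 2718 = -7620;  -10500 − 7620 = -18120;  -20320 − 18120 = -38440
-744 − 120 = -864;  -2718 − 864 = -3582;  -7620 − 3582 = -11202;  -18120 − 11202 = -29322;  -38440 − 29322 = -67762
-864 − 120 = -984;  -3582 − 984 = -4566;  -11202 − 4566 = -15768;  -29322 − 15768 = -45090;  -67762 − 45090 = -112852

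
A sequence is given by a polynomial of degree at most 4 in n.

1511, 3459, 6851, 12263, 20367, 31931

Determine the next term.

D1: 1948 , 3392 , 5412 , 8104 , 11564
D2: 1444 , 2020 , 2692 , 3460
D3: 576 , 672 , 768
D4: 96 , 96
The fourth differences are constant (96).
768 + 96 = 864;  3460 + 864 = 4324;  11564 + 4324 = 15888;  31931 + 15888 = 47819

47819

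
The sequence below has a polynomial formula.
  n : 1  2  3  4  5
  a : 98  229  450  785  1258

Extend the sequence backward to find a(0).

33

First differences: 131  221  335  473
Second differences: 90  114  138
Third differences: 24  24
The third differences are constant at 24.
Work back: 90 − 24 = 66;  131 − 66 = 65;  98 − 65 = 33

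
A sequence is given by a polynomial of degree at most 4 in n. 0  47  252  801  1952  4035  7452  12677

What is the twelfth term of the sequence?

D1: 47 , 205 , 549 , 1151 , 2083 , 3417 , 5225
D2: 158 , 344 , 602 , 932 , 1334 , 1808
D3: 186 , 258 , 330 , 402 , 474
D4: 72 , 72 , 72 , 72
Constant fourth difference = 72, so extend:
474 + 72 = 546;  1808 + 546 = 2354;  5225 + 2354 = 7579;  12677 + 7579 = 20256
546 + 72 = 618;  2354 + 618 = 2972;  7579 + 2972 = 10551;  20256 + 10551 = 30807
618 + 72 = 690;  2972 + 690 = 3662;  10551 + 3662 = 14213;  30807 + 14213 = 45020
690 + 72 = 762;  3662 + 762 = 4424;  14213 + 4424 = 18637;  45020 + 18637 = 63657

63657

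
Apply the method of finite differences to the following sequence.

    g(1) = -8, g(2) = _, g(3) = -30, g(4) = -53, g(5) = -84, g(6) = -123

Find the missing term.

Using the last 4 terms:
First differences: -23  -31  -39
Second differences: -8  -8
Constant second difference = -8.
Extend backward: -23 + 8 = -15;  -30 + 15 = -15

-15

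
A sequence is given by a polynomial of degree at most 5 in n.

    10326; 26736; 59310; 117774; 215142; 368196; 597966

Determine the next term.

930210

16410  32574  58464  97368  153054  229770
16164  25890  38904  55686  76716
9726  13014  16782  21030
3288  3768  4248
480  480
Fifth differences constant at 480.
4248 + 480 = 4728;  21030 + 4728 = 25758;  76716 + 25758 = 102474;  229770 + 102474 = 332244;  597966 + 332244 = 930210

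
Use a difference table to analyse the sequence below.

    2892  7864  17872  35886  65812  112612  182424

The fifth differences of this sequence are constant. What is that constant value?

Δ: 4972, 10008, 18014, 29926, 46800, 69812
Δ²: 5036, 8006, 11912, 16874, 23012
Δ³: 2970, 3906, 4962, 6138
Δ⁴: 936, 1056, 1176
Δ⁵: 120, 120

120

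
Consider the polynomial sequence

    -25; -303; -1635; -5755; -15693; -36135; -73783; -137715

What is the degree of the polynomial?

Δ: -278, -1332, -4120, -9938, -20442, -37648, -63932
Δ²: -1054, -2788, -5818, -10504, -17206, -26284
Δ³: -1734, -3030, -4686, -6702, -9078
Δ⁴: -1296, -1656, -2016, -2376
Δ⁵: -360, -360, -360
The fifth differences are constant, so the polynomial has degree 5.

5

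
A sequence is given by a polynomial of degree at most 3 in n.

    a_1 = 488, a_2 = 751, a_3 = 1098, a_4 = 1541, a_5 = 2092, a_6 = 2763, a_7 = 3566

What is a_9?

5616

D1: 263, 347, 443, 551, 671, 803
D2: 84, 96, 108, 120, 132
D3: 12, 12, 12, 12
Third differences constant at 12.
132 + 12 = 144;  803 + 144 = 947;  3566 + 947 = 4513
144 + 12 = 156;  947 + 156 = 1103;  4513 + 1103 = 5616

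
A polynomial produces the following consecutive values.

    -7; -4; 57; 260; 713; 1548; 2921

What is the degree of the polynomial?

3, 61, 203, 453, 835, 1373
58, 142, 250, 382, 538
84, 108, 132, 156
24, 24, 24
The fourth differences are constant, so the polynomial has degree 4.

4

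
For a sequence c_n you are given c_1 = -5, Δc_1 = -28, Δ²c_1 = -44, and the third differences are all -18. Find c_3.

-105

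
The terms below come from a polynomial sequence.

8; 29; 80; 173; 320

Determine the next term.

533

21 , 51 , 93 , 147
30 , 42 , 54
12 , 12
Third differences constant at 12.
54 + 12 = 66;  147 + 66 = 213;  320 + 213 = 533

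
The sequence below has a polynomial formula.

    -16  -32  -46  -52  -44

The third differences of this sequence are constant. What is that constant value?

6

D1: -16, -14, -6, 8
D2: 2, 8, 14
D3: 6, 6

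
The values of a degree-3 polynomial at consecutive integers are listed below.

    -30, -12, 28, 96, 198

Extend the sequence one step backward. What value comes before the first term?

Δ: 18  40  68  102
Δ²: 22  28  34
Δ³: 6  6
The third differences are constant at 6.
Work back: 22 − 6 = 16;  18 − 16 = 2;  -30 − 2 = -32

-32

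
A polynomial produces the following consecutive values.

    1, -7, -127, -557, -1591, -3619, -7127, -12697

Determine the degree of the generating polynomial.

4

First differences: -8, -120, -430, -1034, -2028, -3508, -5570
Second differences: -112, -310, -604, -994, -1480, -2062
Third differences: -198, -294, -390, -486, -582
Fourth differences: -96, -96, -96, -96
The fourth differences are constant, so the polynomial has degree 4.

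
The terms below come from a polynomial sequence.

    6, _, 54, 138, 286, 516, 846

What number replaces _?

Using the last 5 terms:
First differences: 84, 148, 230, 330
Second differences: 64, 82, 100
Third differences: 18, 18
Constant third difference = 18.
Extend backward: 64 − 18 = 46;  84 − 46 = 38;  54 − 38 = 16

16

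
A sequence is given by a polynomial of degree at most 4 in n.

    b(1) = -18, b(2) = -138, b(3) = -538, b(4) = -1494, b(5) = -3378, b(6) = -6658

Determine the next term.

-11898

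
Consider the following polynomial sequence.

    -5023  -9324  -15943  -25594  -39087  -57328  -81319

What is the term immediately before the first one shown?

-2422

Δ: -4301  -6619  -9651  -13493  -18241  -23991
Δ²: -2318  -3032  -3842  -4748  -5750
Δ³: -714  -810  -906  -1002
Δ⁴: -96  -96  -96
The fourth differences are constant at -96.
Work back: -714 + 96 = -618;  -2318 + 618 = -1700;  -4301 + 1700 = -2601;  -5023 + 2601 = -2422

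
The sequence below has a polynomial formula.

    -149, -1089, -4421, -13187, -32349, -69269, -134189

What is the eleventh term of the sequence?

First differences: -940 , -3332 , -8766 , -19162 , -36920 , -64920
Second differences: -2392 , -5434 , -10396 , -17758 , -28000
Third differences: -3042 , -4962 , -7362 , -10242
Fourth differences: -1920 , -2400 , -2880
Fifth differences: -480 , -480
Fifth differences constant at -480.
-2880 − 480 = -3360;  -10242 − 3360 = -13602;  -28000 − 13602 = -41602;  -64920 − 41602 = -106522;  -134189 − 106522 = -240711
-3360 − 480 = -3840;  -13602 − 3840 = -17442;  -41602 − 17442 = -59044;  -106522 − 59044 = -165566;  -240711 − 165566 = -406277
-3840 − 480 = -4320;  -17442 − 4320 = -21762;  -59044 − 21762 = -80806;  -165566 − 80806 = -246372;  -406277 − 246372 = -652649
-4320 − 480 = -4800;  -21762 − 4800 = -26562;  -80806 − 26562 = -107368;  -246372 − 107368 = -353740;  -652649 − 353740 = -1006389

-1006389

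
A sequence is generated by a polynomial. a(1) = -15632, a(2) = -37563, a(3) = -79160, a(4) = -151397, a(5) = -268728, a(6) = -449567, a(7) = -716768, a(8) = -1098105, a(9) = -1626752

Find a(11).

-21931 , -41597 , -72237 , -117331 , -180839 , -267201 , -381337 , -528647
-19666 , -30640 , -45094 , -63508 , -86362 , -114136 , -147310
-10974 , -14454 , -18414 , -22854 , -27774 , -33174
-3480 , -3960 , -4440 , -4920 , -5400
-480 , -480 , -480 , -480
The fifth differences are constant (-480).
-5400 − 480 = -5880;  -33174 − 5880 = -39054;  -147310 − 39054 = -186364;  -528647 − 186364 = -715011;  -1626752 − 715011 = -2341763
-5880 − 480 = -6360;  -39054 − 6360 = -45414;  -186364 − 45414 = -231778;  -715011 − 231778 = -946789;  -2341763 − 946789 = -3288552

-3288552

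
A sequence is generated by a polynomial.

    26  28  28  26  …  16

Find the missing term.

22

Using the first 4 terms:
D1: 2, 0, -2
D2: -2, -2
Constant second difference = -2.
Extend forward: -2 − 2 = -4;  26 − 4 = 22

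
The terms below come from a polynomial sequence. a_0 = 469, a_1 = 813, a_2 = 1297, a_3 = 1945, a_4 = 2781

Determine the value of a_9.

10621

344, 484, 648, 836
140, 164, 188
24, 24
The third differences are constant (24).
188 + 24 = 212;  836 + 212 = 1048;  2781 + 1048 = 3829
212 + 24 = 236;  1048 + 236 = 1284;  3829 + 1284 = 5113
236 + 24 = 260;  1284 + 260 = 1544;  5113 + 1544 = 6657
260 + 24 = 284;  1544 + 284 = 1828;  6657 + 1828 = 8485
284 + 24 = 308;  1828 + 308 = 2136;  8485 + 2136 = 10621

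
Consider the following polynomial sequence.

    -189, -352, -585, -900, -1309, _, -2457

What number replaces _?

-1824

Using the first 5 terms:
D1: -163  -233  -315  -409
D2: -70  -82  -94
D3: -12  -12
Constant third difference = -12.
Extend forward: -94 − 12 = -106;  -409 − 106 = -515;  -1309 − 515 = -1824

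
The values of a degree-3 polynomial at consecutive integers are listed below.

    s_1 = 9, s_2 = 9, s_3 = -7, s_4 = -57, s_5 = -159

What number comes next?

0 , -16 , -50 , -102
-16 , -34 , -52
-18 , -18
Third differences constant at -18.
-52 − 18 = -70;  -102 − 70 = -172;  -159 − 172 = -331

-331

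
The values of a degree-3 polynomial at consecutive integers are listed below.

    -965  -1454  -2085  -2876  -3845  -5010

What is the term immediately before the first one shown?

-489, -631, -791, -969, -1165
-142, -160, -178, -196
-18, -18, -18
The third differences are constant at -18.
Work back: -142 + 18 = -124;  -489 + 124 = -365;  -965 + 365 = -600

-600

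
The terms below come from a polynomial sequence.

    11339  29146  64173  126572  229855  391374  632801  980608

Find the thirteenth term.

5638343

D1: 17807  35027  62399  103283  161519  241427  347807
D2: 17220  27372  40884  58236  79908  106380
D3: 10152  13512  17352  21672  26472
D4: 3360  3840  4320  4800
D5: 480  480  480
Fifth differences constant at 480.
4800 + 480 = 5280;  26472 + 5280 = 31752;  106380 + 31752 = 138132;  347807 + 138132 = 485939;  980608 + 485939 = 1466547
5280 + 480 = 5760;  31752 + 5760 = 37512;  138132 + 37512 = 175644;  485939 + 175644 = 661583;  1466547 + 661583 = 2128130
5760 + 480 = 6240;  37512 + 6240 = 43752;  175644 + 43752 = 219396;  661583 + 219396 = 880979;  2128130 + 880979 = 3009109
6240 + 480 = 6720;  43752 + 6720 = 50472;  219396 + 50472 = 269868;  880979 + 269868 = 1150847;  3009109 + 1150847 = 4159956
6720 + 480 = 7200;  50472 + 7200 = 57672;  269868 + 57672 = 327540;  1150847 + 327540 = 1478387;  4159956 + 1478387 = 5638343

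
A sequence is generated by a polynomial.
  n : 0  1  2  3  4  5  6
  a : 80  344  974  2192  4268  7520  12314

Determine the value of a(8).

264 , 630 , 1218 , 2076 , 3252 , 4794
366 , 588 , 858 , 1176 , 1542
222 , 270 , 318 , 366
48 , 48 , 48
Constant fourth difference = 48, so extend:
366 + 48 = 414;  1542 + 414 = 1956;  4794 + 1956 = 6750;  12314 + 6750 = 19064
414 + 48 = 462;  1956 + 462 = 2418;  6750 + 2418 = 9168;  19064 + 9168 = 28232

28232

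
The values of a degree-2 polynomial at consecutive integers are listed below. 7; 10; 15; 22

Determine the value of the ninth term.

87

First differences: 3  5  7
Second differences: 2  2
Second differences constant at 2.
7 + 2 = 9;  22 + 9 = 31
9 + 2 = 11;  31 + 11 = 42
11 + 2 = 13;  42 + 13 = 55
13 + 2 = 15;  55 + 15 = 70
15 + 2 = 17;  70 + 17 = 87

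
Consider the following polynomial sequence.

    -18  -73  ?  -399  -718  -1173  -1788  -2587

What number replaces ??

Using the last 5 terms:
Δ: -319, -455, -615, -799
Δ²: -136, -160, -184
Δ³: -24, -24
Constant third difference = -24.
Extend backward: -136 + 24 = -112;  -319 + 112 = -207;  -399 + 207 = -192

-192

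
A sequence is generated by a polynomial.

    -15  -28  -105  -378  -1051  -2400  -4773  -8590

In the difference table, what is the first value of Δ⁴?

First differences: -13, -77, -273, -673, -1349, -2373, -3817
Second differences: -64, -196, -400, -676, -1024, -1444
Third differences: -132, -204, -276, -348, -420
Fourth differences: -72, -72, -72, -72

-72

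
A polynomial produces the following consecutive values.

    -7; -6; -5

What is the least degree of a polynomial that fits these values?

D1: 1, 1
The first differences are constant, so the polynomial has degree 1.

1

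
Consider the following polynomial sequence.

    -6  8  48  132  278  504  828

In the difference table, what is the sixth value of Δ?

324

First differences: 14, 40, 84, 146, 226, 324
Second differences: 26, 44, 62, 80, 98
Third differences: 18, 18, 18, 18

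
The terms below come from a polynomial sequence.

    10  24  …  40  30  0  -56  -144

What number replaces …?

36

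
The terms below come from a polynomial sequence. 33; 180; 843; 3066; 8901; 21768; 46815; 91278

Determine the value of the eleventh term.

Δ: 147  663  2223  5835  12867  25047  44463
Δ²: 516  1560  3612  7032  12180  19416
Δ³: 1044  2052  3420  5148  7236
Δ⁴: 1008  1368  1728  2088
Δ⁵: 360  360  360
Constant fifth difference = 360, so extend:
2088 + 360 = 2448;  7236 + 2448 = 9684;  19416 + 9684 = 29100;  44463 + 29100 = 73563;  91278 + 73563 = 164841
2448 + 360 = 2808;  9684 + 2808 = 12492;  29100 + 12492 = 41592;  73563 + 41592 = 115155;  164841 + 115155 = 279996
2808 + 360 = 3168;  12492 + 3168 = 15660;  41592 + 15660 = 57252;  115155 + 57252 = 172407;  279996 + 172407 = 452403

452403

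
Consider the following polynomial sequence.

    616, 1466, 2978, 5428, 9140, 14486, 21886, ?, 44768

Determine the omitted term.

31808

Using the first 7 terms:
D1: 850, 1512, 2450, 3712, 5346, 7400
D2: 662, 938, 1262, 1634, 2054
D3: 276, 324, 372, 420
D4: 48, 48, 48
Constant fourth difference = 48.
Extend forward: 420 + 48 = 468;  2054 + 468 = 2522;  7400 + 2522 = 9922;  21886 + 9922 = 31808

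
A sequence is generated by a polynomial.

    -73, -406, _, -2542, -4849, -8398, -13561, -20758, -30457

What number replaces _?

-1153

Using the last 6 terms:
Δ: -2307  -3549  -5163  -7197  -9699
Δ²: -1242  -1614  -2034  -2502
Δ³: -372  -420  -468
Δ⁴: -48  -48
Constant fourth difference = -48.
Extend backward: -372 + 48 = -324;  -1242 + 324 = -918;  -2307 + 918 = -1389;  -2542 + 1389 = -1153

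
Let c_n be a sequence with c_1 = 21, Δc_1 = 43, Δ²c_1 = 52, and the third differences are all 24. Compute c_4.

Build the table forward from the leading diagonal:
Δ³: 24  24  24  24
Δ²: 52  76  100  124
Δ: 43  95  171  271
c: 21  64  159  330

330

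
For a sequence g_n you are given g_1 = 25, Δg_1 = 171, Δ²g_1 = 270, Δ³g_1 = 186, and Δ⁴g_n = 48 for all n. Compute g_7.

Build the table forward from the leading diagonal:
D4: 48, 48, 48, 48, 48, 48, 48
D3: 186, 234, 282, 330, 378, 426, 474
D2: 270, 456, 690, 972, 1302, 1680, 2106
D1: 171, 441, 897, 1587, 2559, 3861, 5541
g: 25, 196, 637, 1534, 3121, 5680, 9541

9541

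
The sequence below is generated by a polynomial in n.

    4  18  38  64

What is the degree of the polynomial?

Δ: 14, 20, 26
Δ²: 6, 6
The second differences are constant, so the polynomial has degree 2.

2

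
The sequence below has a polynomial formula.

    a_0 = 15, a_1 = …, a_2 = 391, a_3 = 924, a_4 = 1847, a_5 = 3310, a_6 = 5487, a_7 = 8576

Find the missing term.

Using the last 6 terms:
533  923  1463  2177  3089
390  540  714  912
150  174  198
24  24
Constant fourth difference = 24.
Extend backward: 150 − 24 = 126;  390 − 126 = 264;  533 − 264 = 269;  391 − 269 = 122

122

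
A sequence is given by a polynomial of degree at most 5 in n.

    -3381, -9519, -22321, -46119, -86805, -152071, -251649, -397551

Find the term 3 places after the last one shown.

First differences: -6138  -12802  -23798  -40686  -65266  -99578  -145902
Second differences: -6664  -10996  -16888  -24580  -34312  -46324
Third differences: -4332  -5892  -7692  -9732  -12012
Fourth differences: -1560  -1800  -2040  -2280
Fifth differences: -240  -240  -240
The fifth differences are constant (-240).
-2280 − 240 = -2520;  -12012 − 2520 = -14532;  -46324 − 14532 = -60856;  -145902 − 60856 = -206758;  -397551 − 206758 = -604309
-2520 − 240 = -2760;  -14532 − 2760 = -17292;  -60856 − 17292 = -78148;  -206758 − 78148 = -284906;  -604309 − 284906 = -889215
-2760 − 240 = -3000;  -17292 − 3000 = -20292;  -78148 − 20292 = -98440;  -284906 − 98440 = -383346;  -889215 − 383346 = -1272561

-1272561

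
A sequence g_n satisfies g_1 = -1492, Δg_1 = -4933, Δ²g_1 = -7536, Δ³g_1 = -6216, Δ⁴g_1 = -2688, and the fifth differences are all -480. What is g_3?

-18894

Build the table forward from the leading diagonal:
Fifth differences: -480, -480, -480
Fourth differences: -2688, -3168, -3648
Third differences: -6216, -8904, -12072
Second differences: -7536, -13752, -22656
First differences: -4933, -12469, -26221
g: -1492, -6425, -18894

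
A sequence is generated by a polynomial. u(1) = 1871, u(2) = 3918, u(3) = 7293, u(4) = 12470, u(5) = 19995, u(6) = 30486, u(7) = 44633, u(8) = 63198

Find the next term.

First differences: 2047 , 3375 , 5177 , 7525 , 10491 , 14147 , 18565
Second differences: 1328 , 1802 , 2348 , 2966 , 3656 , 4418
Third differences: 474 , 546 , 618 , 690 , 762
Fourth differences: 72 , 72 , 72 , 72
Constant fourth difference = 72, so extend:
762 + 72 = 834;  4418 + 834 = 5252;  18565 + 5252 = 23817;  63198 + 23817 = 87015

87015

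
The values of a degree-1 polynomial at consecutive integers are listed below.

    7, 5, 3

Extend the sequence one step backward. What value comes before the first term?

D1: -2, -2
The first differences are constant at -2.
Work back: 7 + 2 = 9

9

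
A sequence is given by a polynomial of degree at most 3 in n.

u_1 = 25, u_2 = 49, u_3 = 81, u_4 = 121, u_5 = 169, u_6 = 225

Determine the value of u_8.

First differences: 24, 32, 40, 48, 56
Second differences: 8, 8, 8, 8
Constant second difference = 8, so extend:
56 + 8 = 64;  225 + 64 = 289
64 + 8 = 72;  289 + 72 = 361

361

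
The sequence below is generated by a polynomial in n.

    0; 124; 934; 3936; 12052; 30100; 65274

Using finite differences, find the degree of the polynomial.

First differences: 124, 810, 3002, 8116, 18048, 35174
Second differences: 686, 2192, 5114, 9932, 17126
Third differences: 1506, 2922, 4818, 7194
Fourth differences: 1416, 1896, 2376
Fifth differences: 480, 480
The fifth differences are constant, so the polynomial has degree 5.

5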